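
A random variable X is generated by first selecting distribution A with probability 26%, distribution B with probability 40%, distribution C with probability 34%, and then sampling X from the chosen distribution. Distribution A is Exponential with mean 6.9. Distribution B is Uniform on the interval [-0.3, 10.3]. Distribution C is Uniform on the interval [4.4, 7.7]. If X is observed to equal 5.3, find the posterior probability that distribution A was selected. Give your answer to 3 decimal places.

Likelihoods f(5.3 | ·): A: 0.0672299; B: 0.0943396; C: 0.30303.
Posterior ∝ prior × likelihood. Numerator for A: 0.26·0.0672299 = 0.0174798.
Normalizing constant: 0.26·0.0672299 + 0.4·0.0943396 + 0.34·0.30303 = 0.158246.
P(A | observation) = 0.0174798 / 0.158246 = 0.11046.

0.110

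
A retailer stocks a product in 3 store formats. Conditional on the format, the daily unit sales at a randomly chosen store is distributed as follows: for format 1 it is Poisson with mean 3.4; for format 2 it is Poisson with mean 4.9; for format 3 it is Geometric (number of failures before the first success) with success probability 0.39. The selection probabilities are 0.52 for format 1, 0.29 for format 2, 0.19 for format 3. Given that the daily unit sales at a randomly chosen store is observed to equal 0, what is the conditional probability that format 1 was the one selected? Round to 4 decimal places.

Likelihoods P(X=0 | ·): 1: 0.0333733; 2: 0.00744658; 3: 0.39.
Posterior ∝ prior × likelihood. Numerator for 1: 0.52·0.0333733 = 0.0173541.
Normalizing constant: 0.52·0.0333733 + 0.29·0.00744658 + 0.19·0.39 = 0.0936136.
P(1 | observation) = 0.0173541 / 0.0936136 = 0.18538.

0.1854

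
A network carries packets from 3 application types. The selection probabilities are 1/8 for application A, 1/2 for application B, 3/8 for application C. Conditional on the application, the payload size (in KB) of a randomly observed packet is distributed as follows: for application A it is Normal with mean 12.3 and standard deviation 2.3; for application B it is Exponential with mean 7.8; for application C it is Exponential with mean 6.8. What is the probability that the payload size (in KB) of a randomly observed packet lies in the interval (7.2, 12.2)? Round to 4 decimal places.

Conditional on each application, P(7.2 < X < 12.2): A: 0.469362; B: 0.188019; C: 0.18059.
By total probability, P(7.2 < X < 12.2) = 0.125·0.469362 + 0.5·0.188019 + 0.375·0.18059 = 0.220401.

0.2204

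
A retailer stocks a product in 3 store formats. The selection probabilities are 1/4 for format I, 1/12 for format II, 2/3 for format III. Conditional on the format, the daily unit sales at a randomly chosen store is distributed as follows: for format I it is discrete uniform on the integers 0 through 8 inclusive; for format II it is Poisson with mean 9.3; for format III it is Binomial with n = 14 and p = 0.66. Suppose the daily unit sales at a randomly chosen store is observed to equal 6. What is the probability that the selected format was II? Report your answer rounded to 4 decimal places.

Likelihoods P(X=6 | ·): I: 0.111111; II: 0.0821536; III: 0.0443252.
Posterior ∝ prior × likelihood. Numerator for II: 0.0833333·0.0821536 = 0.00684613.
Normalizing constant: 0.25·0.111111 + 0.0833333·0.0821536 + 0.666667·0.0443252 = 0.064174.
P(II | observation) = 0.00684613 / 0.064174 = 0.106681.

0.1067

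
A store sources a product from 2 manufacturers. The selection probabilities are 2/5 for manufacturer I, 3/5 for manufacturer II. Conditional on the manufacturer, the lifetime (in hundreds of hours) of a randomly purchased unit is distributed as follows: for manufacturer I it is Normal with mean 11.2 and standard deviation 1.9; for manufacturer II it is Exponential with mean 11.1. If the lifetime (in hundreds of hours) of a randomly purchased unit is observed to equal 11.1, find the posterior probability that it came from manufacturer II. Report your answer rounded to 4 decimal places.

0.1917

Likelihoods f(11.1 | ·): I: 0.209679; II: 0.0331423.
Posterior ∝ prior × likelihood. Numerator for II: 0.6·0.0331423 = 0.0198854.
Normalizing constant: 0.4·0.209679 + 0.6·0.0331423 = 0.103757.
P(II | observation) = 0.0198854 / 0.103757 = 0.191653.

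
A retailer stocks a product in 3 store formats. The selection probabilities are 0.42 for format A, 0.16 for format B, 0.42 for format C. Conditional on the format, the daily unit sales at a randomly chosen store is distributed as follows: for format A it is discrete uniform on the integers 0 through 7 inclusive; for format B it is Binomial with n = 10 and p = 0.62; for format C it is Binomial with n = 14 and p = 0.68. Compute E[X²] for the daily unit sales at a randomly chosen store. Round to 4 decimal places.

For each component E[X²] = Var + (mean)², giving A: 17.5; B: 40.796; C: 93.6768.
Overall E[X²] = 0.42·17.5 + 0.16·40.796 + 0.42·93.6768 = 53.2216.

53.2216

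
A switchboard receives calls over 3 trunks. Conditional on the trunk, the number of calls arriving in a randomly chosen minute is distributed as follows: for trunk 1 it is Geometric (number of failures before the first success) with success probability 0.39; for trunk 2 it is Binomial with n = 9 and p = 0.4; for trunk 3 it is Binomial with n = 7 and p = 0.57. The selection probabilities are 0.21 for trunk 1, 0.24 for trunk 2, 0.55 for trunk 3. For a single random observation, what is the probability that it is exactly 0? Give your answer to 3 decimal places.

Conditional on each trunk, P(X = 0): 1: 0.39; 2: 0.0100777; 3: 0.00271819.
By total probability, P(X = 0) = 0.21·0.39 + 0.24·0.0100777 + 0.55·0.00271819 = 0.0858136.

0.086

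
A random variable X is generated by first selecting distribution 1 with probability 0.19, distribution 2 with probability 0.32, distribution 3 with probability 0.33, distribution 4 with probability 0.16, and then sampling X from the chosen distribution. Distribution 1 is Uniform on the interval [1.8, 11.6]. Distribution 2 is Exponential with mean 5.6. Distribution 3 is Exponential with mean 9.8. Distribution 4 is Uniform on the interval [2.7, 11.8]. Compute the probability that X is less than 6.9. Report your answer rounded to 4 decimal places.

0.5662

Conditional on each component, P(X < 6.9): 1: 0.520408; 2: 0.708333; 3: 0.505437; 4: 0.461538.
By total probability, P(X < 6.9) = 0.19·0.520408 + 0.32·0.708333 + 0.33·0.505437 + 0.16·0.461538 = 0.566185.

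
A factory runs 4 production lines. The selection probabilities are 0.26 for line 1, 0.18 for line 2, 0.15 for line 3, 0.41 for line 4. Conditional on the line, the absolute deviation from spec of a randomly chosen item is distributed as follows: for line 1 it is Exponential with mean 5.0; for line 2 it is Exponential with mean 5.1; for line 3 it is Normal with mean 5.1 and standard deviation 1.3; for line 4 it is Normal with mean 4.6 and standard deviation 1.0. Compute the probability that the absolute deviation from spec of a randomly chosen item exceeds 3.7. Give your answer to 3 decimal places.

Conditional on each line, P(X > 3.7): 1: 0.477114; 2: 0.484087; 3: 0.859243; 4: 0.81594.
By total probability, P(X > 3.7) = 0.26·0.477114 + 0.18·0.484087 + 0.15·0.859243 + 0.41·0.81594 = 0.674607.

0.675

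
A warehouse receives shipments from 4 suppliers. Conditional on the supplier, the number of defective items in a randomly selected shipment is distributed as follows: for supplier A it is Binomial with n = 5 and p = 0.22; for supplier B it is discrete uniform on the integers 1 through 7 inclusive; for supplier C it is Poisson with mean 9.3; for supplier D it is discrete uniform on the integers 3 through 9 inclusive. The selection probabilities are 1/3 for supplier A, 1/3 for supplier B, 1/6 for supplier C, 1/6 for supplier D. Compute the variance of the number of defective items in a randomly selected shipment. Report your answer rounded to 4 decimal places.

11.9252

Per component, A: μ=1.1, E[X²]=2.068; B: μ=4, E[X²]=20; C: μ=9.3, E[X²]=95.79; D: μ=6, E[X²]=40.
E[X] = 0.333333·1.1 + 0.333333·4 + 0.166667·9.3 + 0.166667·6 = 4.25.
E[X²] = 0.333333·2.068 + 0.333333·20 + 0.166667·95.79 + 0.166667·40 = 29.9877.
Var(X) = E[X²] − (E[X])² = 29.9877 − 18.0625 = 11.9252.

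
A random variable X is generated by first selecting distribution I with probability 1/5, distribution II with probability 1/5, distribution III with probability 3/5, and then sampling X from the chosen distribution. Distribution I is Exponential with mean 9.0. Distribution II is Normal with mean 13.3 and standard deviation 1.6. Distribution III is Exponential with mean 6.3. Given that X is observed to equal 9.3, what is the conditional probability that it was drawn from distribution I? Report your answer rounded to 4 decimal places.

0.2482

Likelihoods f(9.3 | ·): I: 0.0395354; II: 0.0109552; III: 0.0362709.
Posterior ∝ prior × likelihood. Numerator for I: 0.2·0.0395354 = 0.00790709.
Normalizing constant: 0.2·0.0395354 + 0.2·0.0109552 + 0.6·0.0362709 = 0.0318607.
P(I | observation) = 0.00790709 / 0.0318607 = 0.248177.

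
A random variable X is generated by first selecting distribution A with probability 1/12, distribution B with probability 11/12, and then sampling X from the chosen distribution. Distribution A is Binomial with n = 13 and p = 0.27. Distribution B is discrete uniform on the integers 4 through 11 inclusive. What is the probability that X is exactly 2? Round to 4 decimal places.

0.0149

Conditional on each component, P(X = 2): A: 0.178391; B: 0.
By total probability, P(X = 2) = 0.0833333·0.178391 + 0.916667·0 = 0.0148659.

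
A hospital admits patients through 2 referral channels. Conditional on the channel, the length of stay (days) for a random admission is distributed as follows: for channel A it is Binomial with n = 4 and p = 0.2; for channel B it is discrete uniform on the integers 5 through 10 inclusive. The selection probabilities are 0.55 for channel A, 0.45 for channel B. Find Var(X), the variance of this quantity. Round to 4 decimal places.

12.7748

Per component, A: μ=0.8, E[X²]=1.28; B: μ=7.5, E[X²]=59.1667.
E[X] = 0.55·0.8 + 0.45·7.5 = 3.815.
E[X²] = 0.55·1.28 + 0.45·59.1667 = 27.329.
Var(X) = E[X²] − (E[X])² = 27.329 − 14.5542 = 12.7748.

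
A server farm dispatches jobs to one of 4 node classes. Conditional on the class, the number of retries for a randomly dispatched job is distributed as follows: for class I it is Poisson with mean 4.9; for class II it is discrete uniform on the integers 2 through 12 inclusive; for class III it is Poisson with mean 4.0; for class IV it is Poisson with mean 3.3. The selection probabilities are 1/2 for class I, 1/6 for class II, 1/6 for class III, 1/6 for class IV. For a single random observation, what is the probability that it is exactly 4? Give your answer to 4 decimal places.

Conditional on each class, P(X = 4): I: 0.178867; II: 0.0909091; III: 0.195367; IV: 0.182252.
By total probability, P(X = 4) = 0.5·0.178867 + 0.166667·0.0909091 + 0.166667·0.195367 + 0.166667·0.182252 = 0.167521.

0.1675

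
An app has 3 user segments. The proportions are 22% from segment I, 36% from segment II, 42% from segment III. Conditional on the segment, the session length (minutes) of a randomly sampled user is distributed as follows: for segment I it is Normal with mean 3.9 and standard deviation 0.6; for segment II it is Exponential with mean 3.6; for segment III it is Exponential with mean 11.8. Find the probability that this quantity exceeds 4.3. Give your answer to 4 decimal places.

Conditional on each segment, P(X > 4.3): I: 0.252493; II: 0.302872; III: 0.694609.
By total probability, P(X > 4.3) = 0.22·0.252493 + 0.36·0.302872 + 0.42·0.694609 = 0.456318.

0.4563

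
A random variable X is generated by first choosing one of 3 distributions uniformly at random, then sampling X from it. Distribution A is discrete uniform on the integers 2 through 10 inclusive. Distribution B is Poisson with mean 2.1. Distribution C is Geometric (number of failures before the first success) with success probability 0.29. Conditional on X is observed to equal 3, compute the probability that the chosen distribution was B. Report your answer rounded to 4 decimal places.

Likelihoods P(X=3 | ·): A: 0.111111; B: 0.189011; C: 0.103794.
Posterior ∝ prior × likelihood. Numerator for B: 0.333333·0.189011 = 0.0630038.
Normalizing constant: 0.333333·0.111111 + 0.333333·0.189011 + 0.333333·0.103794 = 0.134639.
P(B | observation) = 0.0630038 / 0.134639 = 0.467947.

0.4679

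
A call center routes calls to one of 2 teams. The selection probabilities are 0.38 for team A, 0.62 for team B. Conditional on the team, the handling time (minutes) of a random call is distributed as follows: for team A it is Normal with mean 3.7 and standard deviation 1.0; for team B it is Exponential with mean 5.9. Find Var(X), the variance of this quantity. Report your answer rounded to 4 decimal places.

23.1025

Per component, A: μ=3.7, E[X²]=14.69; B: μ=5.9, E[X²]=69.62.
E[X] = 0.38·3.7 + 0.62·5.9 = 5.064.
E[X²] = 0.38·14.69 + 0.62·69.62 = 48.7466.
Var(X) = E[X²] − (E[X])² = 48.7466 − 25.6441 = 23.1025.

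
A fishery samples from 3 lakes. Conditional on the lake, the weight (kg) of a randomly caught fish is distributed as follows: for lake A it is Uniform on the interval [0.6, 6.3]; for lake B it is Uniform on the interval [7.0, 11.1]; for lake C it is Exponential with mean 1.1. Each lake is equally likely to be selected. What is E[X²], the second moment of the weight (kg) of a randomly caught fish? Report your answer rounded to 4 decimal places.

33.4444

For each component E[X²] = Var + (mean)², giving A: 14.61; B: 83.3033; C: 2.42.
Overall E[X²] = 0.333333·14.61 + 0.333333·83.3033 + 0.333333·2.42 = 33.4444.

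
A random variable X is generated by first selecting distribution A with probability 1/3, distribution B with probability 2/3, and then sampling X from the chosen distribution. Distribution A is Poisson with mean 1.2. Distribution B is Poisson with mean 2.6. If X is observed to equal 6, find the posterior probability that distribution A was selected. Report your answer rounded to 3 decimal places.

Likelihoods P(X=6 | ·): A: 0.00124911; B: 0.0318671.
Posterior ∝ prior × likelihood. Numerator for A: 0.333333·0.00124911 = 0.000416371.
Normalizing constant: 0.333333·0.00124911 + 0.666667·0.0318671 = 0.0216611.
P(A | observation) = 0.000416371 / 0.0216611 = 0.0192221.

0.019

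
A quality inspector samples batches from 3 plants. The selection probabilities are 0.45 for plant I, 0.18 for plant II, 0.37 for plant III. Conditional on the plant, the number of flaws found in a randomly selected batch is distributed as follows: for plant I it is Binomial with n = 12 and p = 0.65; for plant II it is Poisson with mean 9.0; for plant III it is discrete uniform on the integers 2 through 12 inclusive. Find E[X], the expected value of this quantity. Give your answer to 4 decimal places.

7.7200

Component means — I: 7.8; II: 9; III: 7.
E[X] = 0.45·7.8 + 0.18·9 + 0.37·7 = 7.72.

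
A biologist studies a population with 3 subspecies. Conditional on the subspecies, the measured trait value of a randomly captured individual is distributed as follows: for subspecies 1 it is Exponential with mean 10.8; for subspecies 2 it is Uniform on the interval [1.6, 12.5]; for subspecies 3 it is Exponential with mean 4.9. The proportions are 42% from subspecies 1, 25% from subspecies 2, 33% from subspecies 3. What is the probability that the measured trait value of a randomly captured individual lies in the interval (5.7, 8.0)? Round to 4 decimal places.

0.1389

Conditional on each subspecies, P(5.7 < X < 8.0): 1: 0.113154; 2: 0.211009; 3: 0.117054.
By total probability, P(5.7 < X < 8.0) = 0.42·0.113154 + 0.25·0.211009 + 0.33·0.117054 = 0.138905.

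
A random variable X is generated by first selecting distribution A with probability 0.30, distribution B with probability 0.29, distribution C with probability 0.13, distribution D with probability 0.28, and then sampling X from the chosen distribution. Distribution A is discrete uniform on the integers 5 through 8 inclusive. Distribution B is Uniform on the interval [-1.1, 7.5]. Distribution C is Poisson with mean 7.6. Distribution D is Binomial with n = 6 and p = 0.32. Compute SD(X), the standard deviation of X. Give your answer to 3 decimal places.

2.883

Per component, A: μ=6.5, E[X²]=43.5; B: μ=3.2, E[X²]=16.4033; C: μ=7.6, E[X²]=65.36; D: μ=1.92, E[X²]=4.992.
E[X] = 0.3·6.5 + 0.29·3.2 + 0.13·7.6 + 0.28·1.92 = 4.4036.
E[X²] = 0.3·43.5 + 0.29·16.4033 + 0.13·65.36 + 0.28·4.992 = 27.7015.
Var(X) = E[X²] − (E[X])² = 27.7015 − 19.3917 = 8.30983.
SD(X) = √8.30983 = 2.88268.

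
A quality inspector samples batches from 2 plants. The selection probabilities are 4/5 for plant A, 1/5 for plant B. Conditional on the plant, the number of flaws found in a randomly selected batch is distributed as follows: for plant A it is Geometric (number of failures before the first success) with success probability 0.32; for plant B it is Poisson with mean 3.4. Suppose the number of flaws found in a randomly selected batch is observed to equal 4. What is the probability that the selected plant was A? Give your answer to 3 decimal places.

0.596

Likelihoods P(X=4 | ·): A: 0.0684204; B: 0.185825.
Posterior ∝ prior × likelihood. Numerator for A: 0.8·0.0684204 = 0.0547363.
Normalizing constant: 0.8·0.0684204 + 0.2·0.185825 = 0.0919012.
P(A | observation) = 0.0547363 / 0.0919012 = 0.595599.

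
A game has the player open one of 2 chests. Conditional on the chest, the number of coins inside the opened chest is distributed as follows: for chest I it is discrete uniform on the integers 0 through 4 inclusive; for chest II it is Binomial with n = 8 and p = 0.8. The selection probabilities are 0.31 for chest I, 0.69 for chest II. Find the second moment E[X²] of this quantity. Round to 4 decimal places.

31.0056

For each component E[X²] = Var + (mean)², giving I: 6; II: 42.24.
Overall E[X²] = 0.31·6 + 0.69·42.24 = 31.0056.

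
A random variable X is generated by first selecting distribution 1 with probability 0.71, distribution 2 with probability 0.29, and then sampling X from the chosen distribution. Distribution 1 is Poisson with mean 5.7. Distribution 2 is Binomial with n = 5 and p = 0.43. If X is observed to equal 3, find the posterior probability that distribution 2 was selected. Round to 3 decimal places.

0.505

Likelihoods P(X=3 | ·): 1: 0.103275; 2: 0.258318.
Posterior ∝ prior × likelihood. Numerator for 2: 0.29·0.258318 = 0.0749123.
Normalizing constant: 0.71·0.103275 + 0.29·0.258318 = 0.148237.
P(2 | observation) = 0.0749123 / 0.148237 = 0.505353.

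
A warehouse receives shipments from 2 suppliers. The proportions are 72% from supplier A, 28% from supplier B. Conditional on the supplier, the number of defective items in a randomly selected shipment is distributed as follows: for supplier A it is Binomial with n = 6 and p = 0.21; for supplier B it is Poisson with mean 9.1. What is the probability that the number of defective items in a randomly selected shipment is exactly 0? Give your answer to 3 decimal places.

0.175

Conditional on each supplier, P(X = 0): A: 0.243087; B: 0.000111666.
By total probability, P(X = 0) = 0.72·0.243087 + 0.28·0.000111666 = 0.175054.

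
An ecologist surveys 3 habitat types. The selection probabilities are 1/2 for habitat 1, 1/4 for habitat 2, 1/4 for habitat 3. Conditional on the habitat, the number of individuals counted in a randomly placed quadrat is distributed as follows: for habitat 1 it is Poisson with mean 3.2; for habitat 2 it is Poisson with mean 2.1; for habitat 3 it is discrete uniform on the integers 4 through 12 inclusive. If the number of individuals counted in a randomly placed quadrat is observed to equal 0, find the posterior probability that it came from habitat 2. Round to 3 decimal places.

Likelihoods P(X=0 | ·): 1: 0.0407622; 2: 0.122456; 3: 0.
Posterior ∝ prior × likelihood. Numerator for 2: 0.25·0.122456 = 0.0306141.
Normalizing constant: 0.5·0.0407622 + 0.25·0.122456 + 0.25·0 = 0.0509952.
P(2 | observation) = 0.0306141 / 0.0509952 = 0.600333.

0.600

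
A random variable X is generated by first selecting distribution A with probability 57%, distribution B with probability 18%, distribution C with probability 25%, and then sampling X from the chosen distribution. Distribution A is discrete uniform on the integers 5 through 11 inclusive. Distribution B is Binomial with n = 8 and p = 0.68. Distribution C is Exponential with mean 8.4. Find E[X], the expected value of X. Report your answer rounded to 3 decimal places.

Component means — A: 8; B: 5.44; C: 8.4.
E[X] = 0.57·8 + 0.18·5.44 + 0.25·8.4 = 7.6392.

7.639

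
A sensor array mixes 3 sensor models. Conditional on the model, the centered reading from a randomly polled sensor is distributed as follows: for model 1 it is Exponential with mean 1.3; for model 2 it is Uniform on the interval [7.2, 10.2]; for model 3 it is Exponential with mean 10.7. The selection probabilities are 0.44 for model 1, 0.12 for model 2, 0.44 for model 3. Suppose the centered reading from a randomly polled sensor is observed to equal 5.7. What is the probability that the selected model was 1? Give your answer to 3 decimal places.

Likelihoods f(5.7 | ·): 1: 0.00959052; 2: 0; 3: 0.0548609.
Posterior ∝ prior × likelihood. Numerator for 1: 0.44·0.00959052 = 0.00421983.
Normalizing constant: 0.44·0.00959052 + 0.12·0 + 0.44·0.0548609 = 0.0283586.
P(1 | observation) = 0.00421983 / 0.0283586 = 0.148802.

0.149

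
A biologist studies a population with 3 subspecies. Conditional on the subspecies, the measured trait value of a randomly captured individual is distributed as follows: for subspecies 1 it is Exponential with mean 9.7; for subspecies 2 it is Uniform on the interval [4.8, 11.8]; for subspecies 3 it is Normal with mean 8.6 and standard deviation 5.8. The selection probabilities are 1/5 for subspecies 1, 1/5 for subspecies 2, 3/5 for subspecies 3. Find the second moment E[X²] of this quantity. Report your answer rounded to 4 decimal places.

116.7907

For each component E[X²] = Var + (mean)², giving 1: 188.18; 2: 72.9733; 3: 107.6.
Overall E[X²] = 0.2·188.18 + 0.2·72.9733 + 0.6·107.6 = 116.791.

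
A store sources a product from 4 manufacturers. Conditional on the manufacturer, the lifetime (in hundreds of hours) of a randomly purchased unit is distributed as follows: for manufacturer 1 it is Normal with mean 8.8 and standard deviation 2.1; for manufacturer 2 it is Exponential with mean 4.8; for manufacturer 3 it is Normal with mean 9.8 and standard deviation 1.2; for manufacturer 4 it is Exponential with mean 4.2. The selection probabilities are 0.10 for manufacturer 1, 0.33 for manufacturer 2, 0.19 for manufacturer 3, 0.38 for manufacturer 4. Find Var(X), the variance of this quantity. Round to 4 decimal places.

Per component, 1: μ=8.8, E[X²]=81.85; 2: μ=4.8, E[X²]=46.08; 3: μ=9.8, E[X²]=97.48; 4: μ=4.2, E[X²]=35.28.
E[X] = 0.1·8.8 + 0.33·4.8 + 0.19·9.8 + 0.38·4.2 = 5.922.
E[X²] = 0.1·81.85 + 0.33·46.08 + 0.19·97.48 + 0.38·35.28 = 55.319.
Var(X) = E[X²] − (E[X])² = 55.319 − 35.0701 = 20.2489.

20.2489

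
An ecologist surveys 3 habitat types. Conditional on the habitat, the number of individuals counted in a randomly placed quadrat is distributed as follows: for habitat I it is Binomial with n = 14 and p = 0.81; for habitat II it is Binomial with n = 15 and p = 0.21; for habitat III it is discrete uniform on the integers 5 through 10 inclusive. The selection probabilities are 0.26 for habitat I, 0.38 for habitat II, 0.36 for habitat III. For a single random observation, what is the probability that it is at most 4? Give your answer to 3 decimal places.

0.307

Conditional on each habitat, P(X ≤ 4): I: 2.88091e-05; II: 0.80903; III: 0.
By total probability, P(X ≤ 4) = 0.26·2.88091e-05 + 0.38·0.80903 + 0.36·0 = 0.307439.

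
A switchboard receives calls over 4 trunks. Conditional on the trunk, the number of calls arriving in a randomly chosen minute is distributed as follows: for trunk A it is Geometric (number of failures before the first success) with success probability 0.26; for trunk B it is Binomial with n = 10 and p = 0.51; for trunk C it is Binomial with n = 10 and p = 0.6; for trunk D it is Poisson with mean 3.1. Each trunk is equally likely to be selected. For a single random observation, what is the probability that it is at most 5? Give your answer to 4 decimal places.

0.6766

Conditional on each trunk, P(X ≤ 5): A: 0.835794; B: 0.598205; C: 0.366897; D: 0.905666.
By total probability, P(X ≤ 5) = 0.25·0.835794 + 0.25·0.598205 + 0.25·0.366897 + 0.25·0.905666 = 0.67664.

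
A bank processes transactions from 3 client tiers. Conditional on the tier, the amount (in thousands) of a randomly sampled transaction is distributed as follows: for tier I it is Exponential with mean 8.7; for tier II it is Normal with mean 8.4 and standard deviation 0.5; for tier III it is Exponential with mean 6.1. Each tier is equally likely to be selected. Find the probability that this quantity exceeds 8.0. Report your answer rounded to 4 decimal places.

0.4854

Conditional on each tier, P(X > 8.0): I: 0.398702; II: 0.788145; III: 0.269422.
By total probability, P(X > 8.0) = 0.333333·0.398702 + 0.333333·0.788145 + 0.333333·0.269422 = 0.485423.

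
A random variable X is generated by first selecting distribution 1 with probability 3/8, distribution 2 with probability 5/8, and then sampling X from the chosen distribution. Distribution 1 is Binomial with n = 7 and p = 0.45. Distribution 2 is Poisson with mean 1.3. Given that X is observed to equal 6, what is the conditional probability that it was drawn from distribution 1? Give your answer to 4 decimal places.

0.9130

Likelihoods P(X=6 | ·): 1: 0.0319695; 2: 0.00182703.
Posterior ∝ prior × likelihood. Numerator for 1: 0.375·0.0319695 = 0.0119886.
Normalizing constant: 0.375·0.0319695 + 0.625·0.00182703 = 0.0131305.
P(1 | observation) = 0.0119886 / 0.0131305 = 0.913035.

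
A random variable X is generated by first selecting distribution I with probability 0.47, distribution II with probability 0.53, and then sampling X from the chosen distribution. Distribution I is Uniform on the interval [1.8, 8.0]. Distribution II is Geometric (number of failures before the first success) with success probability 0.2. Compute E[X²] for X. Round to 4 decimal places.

31.8703

For each component E[X²] = Var + (mean)², giving I: 27.2133; II: 36.
Overall E[X²] = 0.47·27.2133 + 0.53·36 = 31.8703.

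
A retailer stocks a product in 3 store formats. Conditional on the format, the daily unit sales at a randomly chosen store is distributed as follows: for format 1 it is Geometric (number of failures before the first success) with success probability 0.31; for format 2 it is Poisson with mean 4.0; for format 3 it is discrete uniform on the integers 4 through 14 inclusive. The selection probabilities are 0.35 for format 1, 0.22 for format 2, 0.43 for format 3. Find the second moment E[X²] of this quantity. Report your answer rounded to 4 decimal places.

47.7770

For each component E[X²] = Var + (mean)², giving 1: 12.1342; 2: 20; 3: 91.
Overall E[X²] = 0.35·12.1342 + 0.22·20 + 0.43·91 = 47.777.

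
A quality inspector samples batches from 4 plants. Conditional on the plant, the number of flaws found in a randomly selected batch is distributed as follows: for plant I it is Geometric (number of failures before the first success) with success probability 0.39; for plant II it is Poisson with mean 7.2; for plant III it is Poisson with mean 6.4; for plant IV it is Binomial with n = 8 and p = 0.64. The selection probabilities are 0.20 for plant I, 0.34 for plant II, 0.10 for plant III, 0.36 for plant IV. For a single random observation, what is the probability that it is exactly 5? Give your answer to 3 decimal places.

Conditional on each plant, P(X = 5): I: 0.0329393; II: 0.120382; III: 0.148674; IV: 0.28054.
By total probability, P(X = 5) = 0.2·0.0329393 + 0.34·0.120382 + 0.1·0.148674 + 0.36·0.28054 = 0.16338.

0.163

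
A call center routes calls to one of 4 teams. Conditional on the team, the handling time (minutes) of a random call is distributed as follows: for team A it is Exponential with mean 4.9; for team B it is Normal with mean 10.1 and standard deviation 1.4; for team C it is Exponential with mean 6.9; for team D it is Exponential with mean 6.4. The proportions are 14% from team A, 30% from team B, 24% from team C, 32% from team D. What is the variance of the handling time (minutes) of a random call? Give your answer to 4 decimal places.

Per component, A: μ=4.9, E[X²]=48.02; B: μ=10.1, E[X²]=103.97; C: μ=6.9, E[X²]=95.22; D: μ=6.4, E[X²]=81.92.
E[X] = 0.14·4.9 + 0.3·10.1 + 0.24·6.9 + 0.32·6.4 = 7.42.
E[X²] = 0.14·48.02 + 0.3·103.97 + 0.24·95.22 + 0.32·81.92 = 86.981.
Var(X) = E[X²] − (E[X])² = 86.981 − 55.0564 = 31.9246.

31.9246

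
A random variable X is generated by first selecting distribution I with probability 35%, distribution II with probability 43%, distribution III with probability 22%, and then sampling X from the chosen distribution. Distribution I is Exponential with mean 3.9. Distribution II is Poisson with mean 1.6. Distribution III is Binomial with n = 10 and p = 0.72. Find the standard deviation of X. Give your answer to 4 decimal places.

Per component, I: μ=3.9, E[X²]=30.42; II: μ=1.6, E[X²]=4.16; III: μ=7.2, E[X²]=53.856.
E[X] = 0.35·3.9 + 0.43·1.6 + 0.22·7.2 = 3.637.
E[X²] = 0.35·30.42 + 0.43·4.16 + 0.22·53.856 = 24.2841.
Var(X) = E[X²] − (E[X])² = 24.2841 − 13.2278 = 11.0564.
SD(X) = √11.0564 = 3.32511.

3.3251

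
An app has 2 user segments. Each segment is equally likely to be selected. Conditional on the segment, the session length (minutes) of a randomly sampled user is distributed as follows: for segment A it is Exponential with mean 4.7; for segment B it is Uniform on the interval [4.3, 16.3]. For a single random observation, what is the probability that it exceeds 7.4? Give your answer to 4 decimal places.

0.4744

Conditional on each segment, P(X > 7.4): A: 0.207118; B: 0.741667.
By total probability, P(X > 7.4) = 0.5·0.207118 + 0.5·0.741667 = 0.474392.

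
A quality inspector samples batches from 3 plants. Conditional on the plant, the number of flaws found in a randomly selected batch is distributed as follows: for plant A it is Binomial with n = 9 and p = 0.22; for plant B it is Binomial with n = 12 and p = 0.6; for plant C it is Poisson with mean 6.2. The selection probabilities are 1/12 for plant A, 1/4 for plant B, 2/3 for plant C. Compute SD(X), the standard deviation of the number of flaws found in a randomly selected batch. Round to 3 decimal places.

2.590

Per component, A: μ=1.98, E[X²]=5.4648; B: μ=7.2, E[X²]=54.72; C: μ=6.2, E[X²]=44.64.
E[X] = 0.0833333·1.98 + 0.25·7.2 + 0.666667·6.2 = 6.09833.
E[X²] = 0.0833333·5.4648 + 0.25·54.72 + 0.666667·44.64 = 43.8954.
Var(X) = E[X²] − (E[X])² = 43.8954 − 37.1897 = 6.70573.
SD(X) = √6.70573 = 2.58954.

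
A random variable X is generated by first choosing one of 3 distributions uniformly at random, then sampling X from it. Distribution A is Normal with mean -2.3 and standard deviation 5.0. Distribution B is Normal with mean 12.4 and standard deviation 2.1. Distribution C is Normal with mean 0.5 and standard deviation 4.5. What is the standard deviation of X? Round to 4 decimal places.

Per component, A: μ=-2.3, E[X²]=30.29; B: μ=12.4, E[X²]=158.17; C: μ=0.5, E[X²]=20.5.
E[X] = 0.333333·-2.3 + 0.333333·12.4 + 0.333333·0.5 = 3.53333.
E[X²] = 0.333333·30.29 + 0.333333·158.17 + 0.333333·20.5 = 69.6533.
Var(X) = E[X²] − (E[X])² = 69.6533 − 12.4844 = 57.1689.
SD(X) = √57.1689 = 7.56101.

7.5610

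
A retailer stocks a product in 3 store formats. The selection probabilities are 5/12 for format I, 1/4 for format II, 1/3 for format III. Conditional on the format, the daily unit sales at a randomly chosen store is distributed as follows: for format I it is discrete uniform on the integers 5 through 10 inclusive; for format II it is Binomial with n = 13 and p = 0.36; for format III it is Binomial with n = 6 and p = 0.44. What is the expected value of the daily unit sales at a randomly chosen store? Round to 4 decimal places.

5.1750

Component means — I: 7.5; II: 4.68; III: 2.64.
E[X] = 0.416667·7.5 + 0.25·4.68 + 0.333333·2.64 = 5.175.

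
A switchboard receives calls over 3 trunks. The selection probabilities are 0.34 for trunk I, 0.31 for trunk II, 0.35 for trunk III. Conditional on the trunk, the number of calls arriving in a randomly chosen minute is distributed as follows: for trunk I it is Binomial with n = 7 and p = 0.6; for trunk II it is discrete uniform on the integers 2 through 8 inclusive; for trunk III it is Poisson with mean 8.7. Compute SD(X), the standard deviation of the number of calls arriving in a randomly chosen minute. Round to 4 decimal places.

Per component, I: μ=4.2, E[X²]=19.32; II: μ=5, E[X²]=29; III: μ=8.7, E[X²]=84.39.
E[X] = 0.34·4.2 + 0.31·5 + 0.35·8.7 = 6.023.
E[X²] = 0.34·19.32 + 0.31·29 + 0.35·84.39 = 45.0953.
Var(X) = E[X²] − (E[X])² = 45.0953 − 36.2765 = 8.81877.
SD(X) = √8.81877 = 2.96964.

2.9696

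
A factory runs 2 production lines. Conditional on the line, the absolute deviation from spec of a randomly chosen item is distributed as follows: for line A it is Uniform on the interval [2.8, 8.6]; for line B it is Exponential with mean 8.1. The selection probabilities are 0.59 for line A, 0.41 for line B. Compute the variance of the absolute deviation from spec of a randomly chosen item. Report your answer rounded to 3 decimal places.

29.947

Per component, A: μ=5.7, E[X²]=35.2933; B: μ=8.1, E[X²]=131.22.
E[X] = 0.59·5.7 + 0.41·8.1 = 6.684.
E[X²] = 0.59·35.2933 + 0.41·131.22 = 74.6233.
Var(X) = E[X²] − (E[X])² = 74.6233 − 44.6759 = 29.9474.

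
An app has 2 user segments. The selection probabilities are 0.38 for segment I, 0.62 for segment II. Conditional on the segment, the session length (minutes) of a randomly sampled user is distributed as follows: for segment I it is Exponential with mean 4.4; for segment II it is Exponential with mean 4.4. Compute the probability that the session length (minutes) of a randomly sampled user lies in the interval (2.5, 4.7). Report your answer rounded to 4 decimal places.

Conditional on each segment, P(2.5 < X < 4.7): I: 0.222922; II: 0.222922.
By total probability, P(2.5 < X < 4.7) = 0.38·0.222922 + 0.62·0.222922 = 0.222922.

0.2229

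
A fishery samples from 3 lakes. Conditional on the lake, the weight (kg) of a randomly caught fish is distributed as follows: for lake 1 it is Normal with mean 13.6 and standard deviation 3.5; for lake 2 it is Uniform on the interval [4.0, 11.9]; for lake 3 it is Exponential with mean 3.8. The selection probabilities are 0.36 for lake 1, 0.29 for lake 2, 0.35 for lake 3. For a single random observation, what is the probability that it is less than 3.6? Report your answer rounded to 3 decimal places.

Conditional on each lake, P(X < 3.6): 1: 0.00213737; 2: 0; 3: 0.61224.
By total probability, P(X < 3.6) = 0.36·0.00213737 + 0.29·0 + 0.35·0.61224 = 0.215053.

0.215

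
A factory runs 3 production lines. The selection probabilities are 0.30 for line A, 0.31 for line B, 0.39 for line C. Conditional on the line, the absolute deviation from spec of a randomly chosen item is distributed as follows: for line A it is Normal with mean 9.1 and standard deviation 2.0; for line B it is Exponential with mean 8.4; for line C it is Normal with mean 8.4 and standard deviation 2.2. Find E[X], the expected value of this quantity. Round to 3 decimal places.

8.610

Component means — A: 9.1; B: 8.4; C: 8.4.
E[X] = 0.3·9.1 + 0.31·8.4 + 0.39·8.4 = 8.61.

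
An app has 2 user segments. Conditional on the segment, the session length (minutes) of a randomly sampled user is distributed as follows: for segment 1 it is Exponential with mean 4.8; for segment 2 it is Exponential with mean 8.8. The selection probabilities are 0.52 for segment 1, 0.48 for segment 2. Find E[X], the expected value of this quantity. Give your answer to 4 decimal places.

6.7200

Component means — 1: 4.8; 2: 8.8.
E[X] = 0.52·4.8 + 0.48·8.8 = 6.72.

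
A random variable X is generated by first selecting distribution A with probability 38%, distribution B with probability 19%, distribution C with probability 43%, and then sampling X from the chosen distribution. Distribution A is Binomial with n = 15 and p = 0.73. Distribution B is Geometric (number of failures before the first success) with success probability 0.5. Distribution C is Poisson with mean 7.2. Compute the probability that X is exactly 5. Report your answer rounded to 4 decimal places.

0.0552

Conditional on each component, P(X = 5): A: 0.00128176; B: 0.015625; C: 0.120382.
By total probability, P(X = 5) = 0.38·0.00128176 + 0.19·0.015625 + 0.43·0.120382 = 0.05522.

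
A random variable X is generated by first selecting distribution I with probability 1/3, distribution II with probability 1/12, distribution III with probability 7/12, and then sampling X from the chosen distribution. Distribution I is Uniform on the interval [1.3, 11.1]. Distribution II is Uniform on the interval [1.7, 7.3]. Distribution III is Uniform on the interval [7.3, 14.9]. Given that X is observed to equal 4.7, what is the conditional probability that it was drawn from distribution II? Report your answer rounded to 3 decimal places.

Likelihoods f(4.7 | ·): I: 0.102041; II: 0.178571; III: 0.
Posterior ∝ prior × likelihood. Numerator for II: 0.0833333·0.178571 = 0.014881.
Normalizing constant: 0.333333·0.102041 + 0.0833333·0.178571 + 0.583333·0 = 0.0488946.
P(II | observation) = 0.014881 / 0.0488946 = 0.304348.

0.304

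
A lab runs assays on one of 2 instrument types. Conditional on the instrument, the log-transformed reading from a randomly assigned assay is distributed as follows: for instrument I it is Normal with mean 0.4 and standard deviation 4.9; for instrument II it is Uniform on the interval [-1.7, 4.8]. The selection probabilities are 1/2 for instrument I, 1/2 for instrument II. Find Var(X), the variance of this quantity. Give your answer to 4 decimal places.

Per component, I: μ=0.4, E[X²]=24.17; II: μ=1.55, E[X²]=5.92333.
E[X] = 0.5·0.4 + 0.5·1.55 = 0.975.
E[X²] = 0.5·24.17 + 0.5·5.92333 = 15.0467.
Var(X) = E[X²] − (E[X])² = 15.0467 − 0.950625 = 14.096.

14.0960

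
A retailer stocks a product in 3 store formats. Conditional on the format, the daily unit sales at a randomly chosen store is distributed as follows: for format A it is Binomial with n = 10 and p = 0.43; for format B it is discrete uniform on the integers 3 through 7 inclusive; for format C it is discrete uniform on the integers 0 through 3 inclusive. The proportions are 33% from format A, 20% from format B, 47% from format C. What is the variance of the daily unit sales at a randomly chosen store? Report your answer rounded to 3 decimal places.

Per component, A: μ=4.3, E[X²]=20.941; B: μ=5, E[X²]=27; C: μ=1.5, E[X²]=3.5.
E[X] = 0.33·4.3 + 0.2·5 + 0.47·1.5 = 3.124.
E[X²] = 0.33·20.941 + 0.2·27 + 0.47·3.5 = 13.9555.
Var(X) = E[X²] − (E[X])² = 13.9555 − 9.75938 = 4.19615.

4.196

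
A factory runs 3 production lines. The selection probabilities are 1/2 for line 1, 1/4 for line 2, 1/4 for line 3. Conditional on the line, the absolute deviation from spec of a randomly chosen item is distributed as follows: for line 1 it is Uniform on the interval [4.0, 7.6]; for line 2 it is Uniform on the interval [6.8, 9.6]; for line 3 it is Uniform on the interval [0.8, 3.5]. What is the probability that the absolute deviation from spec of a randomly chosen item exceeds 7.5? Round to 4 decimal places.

0.2014

Conditional on each line, P(X > 7.5): 1: 0.0277778; 2: 0.75; 3: 0.
By total probability, P(X > 7.5) = 0.5·0.0277778 + 0.25·0.75 + 0.25·0 = 0.201389.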